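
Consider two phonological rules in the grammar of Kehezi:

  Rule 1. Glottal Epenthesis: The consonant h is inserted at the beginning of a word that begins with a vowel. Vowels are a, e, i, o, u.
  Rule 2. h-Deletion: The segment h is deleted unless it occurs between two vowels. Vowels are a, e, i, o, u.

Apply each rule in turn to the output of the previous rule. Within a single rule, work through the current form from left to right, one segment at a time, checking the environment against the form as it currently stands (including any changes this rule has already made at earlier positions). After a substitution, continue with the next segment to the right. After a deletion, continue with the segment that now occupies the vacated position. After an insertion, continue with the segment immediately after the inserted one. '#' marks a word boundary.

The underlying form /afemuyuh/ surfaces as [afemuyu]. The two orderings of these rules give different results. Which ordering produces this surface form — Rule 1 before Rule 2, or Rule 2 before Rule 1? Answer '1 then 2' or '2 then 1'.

1 then 2

Order 1 then 2:
  1 Glottal Epenthesis: [afemuyuh] → [hafemuyuh]
  2 h-Deletion: [hafemuyuh] → [afemuyu]
  result: [afemuyu]
Order 2 then 1:
  2 h-Deletion: [afemuyuh] → [afemuyu]
  1 Glottal Epenthesis: [afemuyu] → [hafemuyu]
  result: [hafemuyu]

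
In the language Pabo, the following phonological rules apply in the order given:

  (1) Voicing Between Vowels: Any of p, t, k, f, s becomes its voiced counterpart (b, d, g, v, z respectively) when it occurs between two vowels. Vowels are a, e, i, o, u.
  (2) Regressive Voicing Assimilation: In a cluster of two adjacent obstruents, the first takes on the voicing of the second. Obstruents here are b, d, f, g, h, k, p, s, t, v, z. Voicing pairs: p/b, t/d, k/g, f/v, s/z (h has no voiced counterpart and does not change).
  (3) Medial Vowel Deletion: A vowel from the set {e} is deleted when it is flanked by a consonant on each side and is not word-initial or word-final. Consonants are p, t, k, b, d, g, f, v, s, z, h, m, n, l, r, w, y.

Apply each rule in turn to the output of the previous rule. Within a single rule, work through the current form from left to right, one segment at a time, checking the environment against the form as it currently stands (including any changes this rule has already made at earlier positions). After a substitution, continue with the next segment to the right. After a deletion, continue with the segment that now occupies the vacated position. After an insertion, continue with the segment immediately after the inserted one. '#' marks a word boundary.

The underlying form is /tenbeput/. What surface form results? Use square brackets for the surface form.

[tnbbut]

(1) Voicing Between Vowels: [tenbeput] → [tenbebut]
(2) Regressive Voicing Assimilation: no change — [tenbebut]
(3) Medial Vowel Deletion: [tenbebut] → [tnbbut]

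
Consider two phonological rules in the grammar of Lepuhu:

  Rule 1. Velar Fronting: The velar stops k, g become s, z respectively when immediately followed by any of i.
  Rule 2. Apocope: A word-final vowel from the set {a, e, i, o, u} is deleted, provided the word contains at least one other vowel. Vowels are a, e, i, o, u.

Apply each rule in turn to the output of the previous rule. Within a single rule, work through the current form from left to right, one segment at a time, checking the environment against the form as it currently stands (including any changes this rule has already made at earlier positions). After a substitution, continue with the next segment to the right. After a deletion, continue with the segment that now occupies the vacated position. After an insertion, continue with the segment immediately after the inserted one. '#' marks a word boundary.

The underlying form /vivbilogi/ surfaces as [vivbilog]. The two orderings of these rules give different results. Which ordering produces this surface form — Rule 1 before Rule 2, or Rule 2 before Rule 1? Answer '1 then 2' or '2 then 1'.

Order 1 then 2:
  1 Velar Fronting: [vivbilogi] → [vivbilozi]
  2 Apocope: [vivbilozi] → [vivbiloz]
  result: [vivbiloz]
Order 2 then 1:
  2 Apocope: [vivbilogi] → [vivbilog]
  1 Velar Fronting: no change — [vivbilog]
  result: [vivbilog]

2 then 1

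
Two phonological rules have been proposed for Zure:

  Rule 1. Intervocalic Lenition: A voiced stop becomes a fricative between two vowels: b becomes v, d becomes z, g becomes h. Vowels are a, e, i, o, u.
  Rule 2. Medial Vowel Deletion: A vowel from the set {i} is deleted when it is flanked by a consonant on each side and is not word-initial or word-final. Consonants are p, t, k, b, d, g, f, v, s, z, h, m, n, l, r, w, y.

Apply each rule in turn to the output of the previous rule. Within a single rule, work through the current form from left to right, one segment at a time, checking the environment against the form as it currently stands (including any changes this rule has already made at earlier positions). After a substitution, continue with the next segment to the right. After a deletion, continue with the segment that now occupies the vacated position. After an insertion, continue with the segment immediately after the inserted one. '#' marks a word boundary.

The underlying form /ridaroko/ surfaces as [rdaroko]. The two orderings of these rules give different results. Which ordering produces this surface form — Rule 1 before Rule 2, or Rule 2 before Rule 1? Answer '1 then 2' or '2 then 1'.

2 then 1

Order 1 then 2:
  1 Intervocalic Lenition: [ridaroko] → [rizaroko]
  2 Medial Vowel Deletion: [rizaroko] → [rzaroko]
  result: [rzaroko]
Order 2 then 1:
  2 Medial Vowel Deletion: [ridaroko] → [rdaroko]
  1 Intervocalic Lenition: no change — [rdaroko]
  result: [rdaroko]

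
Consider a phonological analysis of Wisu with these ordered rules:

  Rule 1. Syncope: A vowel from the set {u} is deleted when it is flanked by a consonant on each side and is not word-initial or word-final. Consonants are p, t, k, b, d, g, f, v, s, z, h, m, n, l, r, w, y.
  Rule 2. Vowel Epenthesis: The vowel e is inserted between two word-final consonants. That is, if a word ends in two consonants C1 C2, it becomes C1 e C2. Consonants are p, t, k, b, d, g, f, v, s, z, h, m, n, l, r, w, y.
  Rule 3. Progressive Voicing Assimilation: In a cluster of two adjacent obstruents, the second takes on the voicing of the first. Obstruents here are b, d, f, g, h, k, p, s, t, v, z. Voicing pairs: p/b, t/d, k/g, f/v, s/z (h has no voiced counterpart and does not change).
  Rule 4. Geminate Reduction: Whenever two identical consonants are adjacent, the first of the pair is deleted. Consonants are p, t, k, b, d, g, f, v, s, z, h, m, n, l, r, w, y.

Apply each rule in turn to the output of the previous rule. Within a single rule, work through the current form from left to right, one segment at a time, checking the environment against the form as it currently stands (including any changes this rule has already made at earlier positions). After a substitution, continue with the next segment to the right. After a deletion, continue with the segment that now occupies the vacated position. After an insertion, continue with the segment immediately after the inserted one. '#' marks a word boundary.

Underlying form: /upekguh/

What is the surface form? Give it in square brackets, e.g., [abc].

[upekeh]

Rule 1 Syncope: [upekguh] → [upekgh]
Rule 2 Vowel Epenthesis: [upekgh] → [upekgeh]
Rule 3 Progressive Voicing Assimilation: [upekgeh] → [upekkeh]
Rule 4 Geminate Reduction: [upekkeh] → [upekeh]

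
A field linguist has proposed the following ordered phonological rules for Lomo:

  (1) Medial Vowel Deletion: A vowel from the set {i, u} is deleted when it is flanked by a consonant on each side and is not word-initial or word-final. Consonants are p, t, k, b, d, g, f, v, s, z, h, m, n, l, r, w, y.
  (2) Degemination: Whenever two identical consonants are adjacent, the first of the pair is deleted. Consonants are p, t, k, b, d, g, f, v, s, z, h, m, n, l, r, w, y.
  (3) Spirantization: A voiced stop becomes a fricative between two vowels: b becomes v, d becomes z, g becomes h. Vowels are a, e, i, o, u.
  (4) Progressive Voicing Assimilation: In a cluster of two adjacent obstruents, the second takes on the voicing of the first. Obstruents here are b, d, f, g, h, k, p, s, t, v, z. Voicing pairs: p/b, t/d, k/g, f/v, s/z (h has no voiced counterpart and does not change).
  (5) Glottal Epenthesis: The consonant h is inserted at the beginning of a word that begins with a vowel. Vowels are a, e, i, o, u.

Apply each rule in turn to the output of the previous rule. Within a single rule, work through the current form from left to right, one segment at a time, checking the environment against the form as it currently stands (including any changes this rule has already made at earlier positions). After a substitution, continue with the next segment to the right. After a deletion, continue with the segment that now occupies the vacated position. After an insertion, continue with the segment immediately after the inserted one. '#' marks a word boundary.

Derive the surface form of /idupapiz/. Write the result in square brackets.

[hidbaps]

(1) Medial Vowel Deletion: [idupapiz] → [idpapz]
(2) Degemination: no change — [idpapz]
(3) Spirantization: no change — [idpapz]
(4) Progressive Voicing Assimilation: [idpapz] → [idbaps]
(5) Glottal Epenthesis: [idbaps] → [hidbaps]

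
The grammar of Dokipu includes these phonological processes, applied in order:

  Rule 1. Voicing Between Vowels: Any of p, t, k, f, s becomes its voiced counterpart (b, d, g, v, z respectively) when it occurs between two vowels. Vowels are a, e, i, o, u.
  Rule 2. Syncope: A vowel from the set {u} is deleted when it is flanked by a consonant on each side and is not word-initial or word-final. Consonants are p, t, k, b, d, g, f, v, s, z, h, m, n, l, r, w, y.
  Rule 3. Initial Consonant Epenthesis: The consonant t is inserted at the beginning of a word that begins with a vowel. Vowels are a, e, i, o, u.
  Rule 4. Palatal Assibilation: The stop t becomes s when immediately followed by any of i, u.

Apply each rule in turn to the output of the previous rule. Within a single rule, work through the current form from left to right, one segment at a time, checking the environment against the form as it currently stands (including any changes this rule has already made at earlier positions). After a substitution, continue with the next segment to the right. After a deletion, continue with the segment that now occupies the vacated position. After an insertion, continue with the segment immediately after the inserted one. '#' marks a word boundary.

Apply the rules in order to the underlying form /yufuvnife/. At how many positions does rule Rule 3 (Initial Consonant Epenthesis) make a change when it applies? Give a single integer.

0

Rule 1 Voicing Between Vowels: [yufuvnife] → [yuvuvnive]
Rule 2 Syncope: [yuvuvnive] → [yvvnive]
Rule 3 Initial Consonant Epenthesis: no change — [yvvnive]
Rule 4 Palatal Assibilation: no change — [yvvnive]
Rule Rule 3 changed 0 position(s).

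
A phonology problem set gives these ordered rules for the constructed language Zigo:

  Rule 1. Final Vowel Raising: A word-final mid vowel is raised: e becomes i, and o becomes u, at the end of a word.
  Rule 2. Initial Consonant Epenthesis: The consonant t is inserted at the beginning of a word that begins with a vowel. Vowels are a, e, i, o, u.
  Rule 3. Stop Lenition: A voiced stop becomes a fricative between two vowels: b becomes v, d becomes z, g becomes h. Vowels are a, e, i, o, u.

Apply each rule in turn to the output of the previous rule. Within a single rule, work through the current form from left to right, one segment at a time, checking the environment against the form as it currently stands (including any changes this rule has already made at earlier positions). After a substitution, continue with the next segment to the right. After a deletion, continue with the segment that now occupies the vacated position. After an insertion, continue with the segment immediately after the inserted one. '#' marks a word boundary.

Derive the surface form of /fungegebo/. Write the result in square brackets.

[fungehevu]

Rule 1 Final Vowel Raising: [fungegebo] → [fungegebu]
Rule 2 Initial Consonant Epenthesis: no change — [fungegebu]
Rule 3 Stop Lenition: [fungegebu] → [fungehevu]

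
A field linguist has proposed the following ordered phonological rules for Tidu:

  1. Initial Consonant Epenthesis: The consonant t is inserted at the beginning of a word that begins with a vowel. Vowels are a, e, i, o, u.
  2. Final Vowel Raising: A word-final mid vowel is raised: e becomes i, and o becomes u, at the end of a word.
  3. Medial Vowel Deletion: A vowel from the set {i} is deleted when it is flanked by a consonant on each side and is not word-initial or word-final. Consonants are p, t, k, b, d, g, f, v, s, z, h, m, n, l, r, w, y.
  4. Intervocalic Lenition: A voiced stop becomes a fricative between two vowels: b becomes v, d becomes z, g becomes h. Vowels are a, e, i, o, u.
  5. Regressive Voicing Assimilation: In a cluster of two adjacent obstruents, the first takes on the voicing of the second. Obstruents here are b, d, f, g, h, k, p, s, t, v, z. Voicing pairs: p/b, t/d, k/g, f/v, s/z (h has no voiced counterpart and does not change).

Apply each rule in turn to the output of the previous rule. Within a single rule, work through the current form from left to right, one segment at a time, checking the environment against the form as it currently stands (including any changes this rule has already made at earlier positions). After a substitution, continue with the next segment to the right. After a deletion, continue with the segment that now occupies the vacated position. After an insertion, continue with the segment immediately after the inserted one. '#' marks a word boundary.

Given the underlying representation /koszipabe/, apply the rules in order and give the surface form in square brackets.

[kozspavi]

1 Initial Consonant Epenthesis: no change — [koszipabe]
2 Final Vowel Raising: [koszipabe] → [koszipabi]
3 Medial Vowel Deletion: [koszipabi] → [koszpabi]
4 Intervocalic Lenition: [koszpabi] → [koszpavi]
5 Regressive Voicing Assimilation: [koszpavi] → [kozspavi]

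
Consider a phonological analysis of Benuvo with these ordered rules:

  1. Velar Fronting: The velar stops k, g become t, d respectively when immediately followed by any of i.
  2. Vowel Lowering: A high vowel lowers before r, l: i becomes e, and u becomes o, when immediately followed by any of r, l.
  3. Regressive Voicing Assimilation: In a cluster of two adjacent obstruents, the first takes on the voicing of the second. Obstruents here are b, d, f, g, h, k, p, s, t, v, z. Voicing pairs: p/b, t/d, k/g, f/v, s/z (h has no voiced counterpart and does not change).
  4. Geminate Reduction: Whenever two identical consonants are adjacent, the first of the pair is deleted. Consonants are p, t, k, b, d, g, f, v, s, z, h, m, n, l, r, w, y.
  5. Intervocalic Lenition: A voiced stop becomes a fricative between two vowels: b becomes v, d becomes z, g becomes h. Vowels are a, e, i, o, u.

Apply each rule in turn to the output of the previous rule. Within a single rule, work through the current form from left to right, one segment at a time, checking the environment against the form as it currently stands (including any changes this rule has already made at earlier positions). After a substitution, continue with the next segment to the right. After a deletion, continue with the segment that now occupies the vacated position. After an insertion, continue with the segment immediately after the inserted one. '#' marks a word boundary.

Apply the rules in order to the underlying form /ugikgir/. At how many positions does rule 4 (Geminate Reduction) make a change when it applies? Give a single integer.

1 Velar Fronting: [ugikgir] → [udikdir]
2 Vowel Lowering: [udikdir] → [udikder]
3 Regressive Voicing Assimilation: [udikder] → [udigder]
4 Geminate Reduction: no change — [udigder]
5 Intervocalic Lenition: [udigder] → [uzigder]
Rule 4 changed 0 position(s).

0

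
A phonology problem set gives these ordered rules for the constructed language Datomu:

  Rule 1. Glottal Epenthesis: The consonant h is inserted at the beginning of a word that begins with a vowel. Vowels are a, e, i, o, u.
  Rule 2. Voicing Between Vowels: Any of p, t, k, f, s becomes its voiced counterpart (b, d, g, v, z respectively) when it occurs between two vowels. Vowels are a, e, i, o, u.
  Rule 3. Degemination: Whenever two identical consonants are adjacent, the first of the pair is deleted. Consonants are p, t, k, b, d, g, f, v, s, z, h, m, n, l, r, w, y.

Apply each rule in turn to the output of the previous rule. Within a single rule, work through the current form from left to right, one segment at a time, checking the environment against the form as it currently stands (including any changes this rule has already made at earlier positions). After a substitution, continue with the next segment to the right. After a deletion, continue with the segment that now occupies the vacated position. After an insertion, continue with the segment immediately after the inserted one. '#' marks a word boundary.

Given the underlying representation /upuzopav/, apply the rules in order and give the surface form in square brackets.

Rule 1 Glottal Epenthesis: [upuzopav] → [hupuzopav]
Rule 2 Voicing Between Vowels: [hupuzopav] → [hubuzobav]
Rule 3 Degemination: no change — [hubuzobav]

[hubuzobav]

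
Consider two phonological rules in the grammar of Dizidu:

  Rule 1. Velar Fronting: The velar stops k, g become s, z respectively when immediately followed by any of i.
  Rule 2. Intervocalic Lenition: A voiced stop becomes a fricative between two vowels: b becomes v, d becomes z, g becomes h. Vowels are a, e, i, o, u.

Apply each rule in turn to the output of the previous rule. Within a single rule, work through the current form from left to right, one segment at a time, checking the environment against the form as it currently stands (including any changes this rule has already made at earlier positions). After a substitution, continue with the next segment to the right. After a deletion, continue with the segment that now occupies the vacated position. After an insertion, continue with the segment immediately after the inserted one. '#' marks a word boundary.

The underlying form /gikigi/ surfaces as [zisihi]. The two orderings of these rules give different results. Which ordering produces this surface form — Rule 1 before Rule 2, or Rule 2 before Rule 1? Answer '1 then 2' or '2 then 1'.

Order 1 then 2:
  1 Velar Fronting: [gikigi] → [zisizi]
  2 Intervocalic Lenition: no change — [zisizi]
  result: [zisizi]
Order 2 then 1:
  2 Intervocalic Lenition: [gikigi] → [gikihi]
  1 Velar Fronting: [gikihi] → [zisihi]
  result: [zisihi]

2 then 1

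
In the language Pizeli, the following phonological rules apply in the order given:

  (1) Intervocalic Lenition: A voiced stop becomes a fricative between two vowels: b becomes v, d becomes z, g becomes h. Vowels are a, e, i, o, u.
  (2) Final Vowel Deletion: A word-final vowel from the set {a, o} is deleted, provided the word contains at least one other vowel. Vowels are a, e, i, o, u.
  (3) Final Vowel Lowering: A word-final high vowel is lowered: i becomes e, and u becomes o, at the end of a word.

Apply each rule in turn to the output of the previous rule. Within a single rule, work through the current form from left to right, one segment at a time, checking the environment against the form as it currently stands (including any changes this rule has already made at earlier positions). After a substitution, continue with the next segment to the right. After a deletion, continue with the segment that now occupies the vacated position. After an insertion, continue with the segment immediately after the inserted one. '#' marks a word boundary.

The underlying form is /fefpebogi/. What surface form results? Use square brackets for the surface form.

(1) Intervocalic Lenition: [fefpebogi] → [fefpevohi]
(2) Final Vowel Deletion: no change — [fefpevohi]
(3) Final Vowel Lowering: [fefpevohi] → [fefpevohe]

[fefpevohe]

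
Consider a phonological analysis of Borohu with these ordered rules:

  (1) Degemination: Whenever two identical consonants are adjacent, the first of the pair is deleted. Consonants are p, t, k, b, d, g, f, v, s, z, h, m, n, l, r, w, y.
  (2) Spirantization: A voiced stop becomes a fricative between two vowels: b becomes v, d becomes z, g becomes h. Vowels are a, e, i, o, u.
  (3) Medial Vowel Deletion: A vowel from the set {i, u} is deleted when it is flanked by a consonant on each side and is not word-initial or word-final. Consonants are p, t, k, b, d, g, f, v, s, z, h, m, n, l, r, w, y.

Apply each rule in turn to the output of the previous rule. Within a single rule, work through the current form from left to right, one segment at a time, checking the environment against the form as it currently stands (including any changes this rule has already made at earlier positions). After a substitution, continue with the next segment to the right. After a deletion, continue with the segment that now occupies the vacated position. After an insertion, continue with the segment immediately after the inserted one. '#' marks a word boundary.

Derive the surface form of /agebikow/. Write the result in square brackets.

[ahevkow]

(1) Degemination: no change — [agebikow]
(2) Spirantization: [agebikow] → [ahevikow]
(3) Medial Vowel Deletion: [ahevikow] → [ahevkow]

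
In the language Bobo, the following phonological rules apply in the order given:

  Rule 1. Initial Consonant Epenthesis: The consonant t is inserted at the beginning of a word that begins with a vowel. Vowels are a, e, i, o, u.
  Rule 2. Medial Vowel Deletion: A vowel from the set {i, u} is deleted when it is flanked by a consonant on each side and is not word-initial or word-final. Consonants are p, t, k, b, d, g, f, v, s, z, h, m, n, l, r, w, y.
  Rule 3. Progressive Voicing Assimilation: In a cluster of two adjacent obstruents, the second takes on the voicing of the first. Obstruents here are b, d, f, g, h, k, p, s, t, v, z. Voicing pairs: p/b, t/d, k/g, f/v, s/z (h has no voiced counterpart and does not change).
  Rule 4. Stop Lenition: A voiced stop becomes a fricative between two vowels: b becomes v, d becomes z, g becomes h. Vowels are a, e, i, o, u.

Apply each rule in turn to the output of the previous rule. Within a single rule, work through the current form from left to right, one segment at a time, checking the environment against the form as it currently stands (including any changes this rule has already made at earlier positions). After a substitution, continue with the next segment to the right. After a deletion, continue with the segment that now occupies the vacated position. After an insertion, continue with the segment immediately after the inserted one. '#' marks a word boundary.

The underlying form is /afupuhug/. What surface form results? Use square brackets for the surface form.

Rule 1 Initial Consonant Epenthesis: [afupuhug] → [tafupuhug]
Rule 2 Medial Vowel Deletion: [tafupuhug] → [tafphg]
Rule 3 Progressive Voicing Assimilation: [tafphg] → [tafphk]
Rule 4 Stop Lenition: no change — [tafphk]

[tafphk]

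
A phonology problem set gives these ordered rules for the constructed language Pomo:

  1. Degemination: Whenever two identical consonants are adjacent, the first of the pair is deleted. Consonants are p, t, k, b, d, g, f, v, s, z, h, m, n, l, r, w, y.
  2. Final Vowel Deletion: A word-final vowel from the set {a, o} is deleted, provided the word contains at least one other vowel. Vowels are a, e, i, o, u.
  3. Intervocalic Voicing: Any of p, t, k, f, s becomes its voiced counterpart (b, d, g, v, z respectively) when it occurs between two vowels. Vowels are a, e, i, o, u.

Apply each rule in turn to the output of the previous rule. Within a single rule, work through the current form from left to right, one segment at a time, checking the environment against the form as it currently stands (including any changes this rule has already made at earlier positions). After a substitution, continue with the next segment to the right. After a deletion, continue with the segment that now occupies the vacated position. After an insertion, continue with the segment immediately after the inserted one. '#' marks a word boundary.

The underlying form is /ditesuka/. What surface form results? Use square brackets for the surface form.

[didezuk]

1 Degemination: no change — [ditesuka]
2 Final Vowel Deletion: [ditesuka] → [ditesuk]
3 Intervocalic Voicing: [ditesuk] → [didezuk]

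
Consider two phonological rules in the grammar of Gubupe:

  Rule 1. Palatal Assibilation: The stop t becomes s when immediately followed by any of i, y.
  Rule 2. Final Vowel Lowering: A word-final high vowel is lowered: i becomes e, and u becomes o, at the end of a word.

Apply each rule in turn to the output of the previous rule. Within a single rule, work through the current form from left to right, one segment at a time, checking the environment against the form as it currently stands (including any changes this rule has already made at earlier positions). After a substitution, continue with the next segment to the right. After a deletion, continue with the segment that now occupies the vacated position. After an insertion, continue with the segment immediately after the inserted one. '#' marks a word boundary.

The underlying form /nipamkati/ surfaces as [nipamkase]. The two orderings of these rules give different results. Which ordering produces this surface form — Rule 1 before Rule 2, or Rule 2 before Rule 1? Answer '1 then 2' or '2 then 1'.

1 then 2

Order 1 then 2:
  1 Palatal Assibilation: [nipamkati] → [nipamkasi]
  2 Final Vowel Lowering: [nipamkasi] → [nipamkase]
  result: [nipamkase]
Order 2 then 1:
  2 Final Vowel Lowering: [nipamkati] → [nipamkate]
  1 Palatal Assibilation: no change — [nipamkate]
  result: [nipamkate]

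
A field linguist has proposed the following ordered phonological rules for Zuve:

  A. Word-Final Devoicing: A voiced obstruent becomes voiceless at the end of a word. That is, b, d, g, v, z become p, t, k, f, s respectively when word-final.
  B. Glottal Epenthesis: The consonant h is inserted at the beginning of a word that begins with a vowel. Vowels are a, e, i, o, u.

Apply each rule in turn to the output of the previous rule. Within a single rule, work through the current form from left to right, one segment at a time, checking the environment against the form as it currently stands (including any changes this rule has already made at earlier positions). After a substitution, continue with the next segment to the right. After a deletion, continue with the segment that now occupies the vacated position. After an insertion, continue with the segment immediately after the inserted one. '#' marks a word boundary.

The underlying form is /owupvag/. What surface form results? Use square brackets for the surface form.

[howupvak]

A Word-Final Devoicing: [owupvag] → [owupvak]
B Glottal Epenthesis: [owupvak] → [howupvak]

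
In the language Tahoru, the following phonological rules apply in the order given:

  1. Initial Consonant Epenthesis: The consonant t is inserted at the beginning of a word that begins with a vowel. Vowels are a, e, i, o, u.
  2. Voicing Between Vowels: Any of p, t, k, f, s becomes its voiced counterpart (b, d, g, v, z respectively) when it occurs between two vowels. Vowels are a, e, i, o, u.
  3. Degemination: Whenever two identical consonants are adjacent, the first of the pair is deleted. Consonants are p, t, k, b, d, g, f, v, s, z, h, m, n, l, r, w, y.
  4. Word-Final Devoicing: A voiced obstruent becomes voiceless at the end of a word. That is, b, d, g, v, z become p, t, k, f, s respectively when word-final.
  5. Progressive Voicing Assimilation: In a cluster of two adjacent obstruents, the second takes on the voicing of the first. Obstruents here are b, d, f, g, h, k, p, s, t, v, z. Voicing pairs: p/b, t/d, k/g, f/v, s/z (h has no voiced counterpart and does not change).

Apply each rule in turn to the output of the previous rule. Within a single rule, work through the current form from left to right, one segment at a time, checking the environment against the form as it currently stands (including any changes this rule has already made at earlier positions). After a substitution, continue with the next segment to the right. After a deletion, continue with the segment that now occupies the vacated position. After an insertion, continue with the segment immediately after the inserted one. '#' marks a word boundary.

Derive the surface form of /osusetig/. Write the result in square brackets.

1 Initial Consonant Epenthesis: [osusetig] → [tosusetig]
2 Voicing Between Vowels: [tosusetig] → [tozuzedig]
3 Degemination: no change — [tozuzedig]
4 Word-Final Devoicing: [tozuzedig] → [tozuzedik]
5 Progressive Voicing Assimilation: no change — [tozuzedik]

[tozuzedik]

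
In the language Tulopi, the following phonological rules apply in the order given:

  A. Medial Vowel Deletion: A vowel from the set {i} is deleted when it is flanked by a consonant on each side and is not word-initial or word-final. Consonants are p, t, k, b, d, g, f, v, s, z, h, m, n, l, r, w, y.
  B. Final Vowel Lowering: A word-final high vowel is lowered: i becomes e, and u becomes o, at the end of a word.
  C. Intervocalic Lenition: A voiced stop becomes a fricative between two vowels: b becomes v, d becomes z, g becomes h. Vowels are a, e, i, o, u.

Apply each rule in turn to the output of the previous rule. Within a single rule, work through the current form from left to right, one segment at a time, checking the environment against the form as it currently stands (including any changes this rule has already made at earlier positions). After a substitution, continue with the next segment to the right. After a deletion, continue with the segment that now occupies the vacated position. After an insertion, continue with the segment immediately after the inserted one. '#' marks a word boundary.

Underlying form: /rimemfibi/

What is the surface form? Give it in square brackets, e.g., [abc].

[rmemfbe]

A Medial Vowel Deletion: [rimemfibi] → [rmemfbi]
B Final Vowel Lowering: [rmemfbi] → [rmemfbe]
C Intervocalic Lenition: no change — [rmemfbe]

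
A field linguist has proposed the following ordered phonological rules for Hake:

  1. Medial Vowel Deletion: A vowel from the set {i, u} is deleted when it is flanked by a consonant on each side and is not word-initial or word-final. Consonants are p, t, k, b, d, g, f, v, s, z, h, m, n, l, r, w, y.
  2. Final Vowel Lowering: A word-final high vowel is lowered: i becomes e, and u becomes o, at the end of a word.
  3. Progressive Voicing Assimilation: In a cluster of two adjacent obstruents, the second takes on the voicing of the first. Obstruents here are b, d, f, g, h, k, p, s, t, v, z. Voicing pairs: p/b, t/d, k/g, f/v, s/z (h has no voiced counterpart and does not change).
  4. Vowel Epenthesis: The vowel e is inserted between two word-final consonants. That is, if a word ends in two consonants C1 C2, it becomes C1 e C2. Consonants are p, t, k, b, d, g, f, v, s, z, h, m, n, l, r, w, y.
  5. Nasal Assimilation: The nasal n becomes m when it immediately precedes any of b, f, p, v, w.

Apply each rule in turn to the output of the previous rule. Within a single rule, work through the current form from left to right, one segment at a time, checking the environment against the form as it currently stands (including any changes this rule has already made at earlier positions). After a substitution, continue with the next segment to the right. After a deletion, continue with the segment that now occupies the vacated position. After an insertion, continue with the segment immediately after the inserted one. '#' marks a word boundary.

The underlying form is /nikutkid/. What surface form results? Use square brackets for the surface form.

1 Medial Vowel Deletion: [nikutkid] → [nktkd]
2 Final Vowel Lowering: no change — [nktkd]
3 Progressive Voicing Assimilation: [nktkd] → [nktkt]
4 Vowel Epenthesis: [nktkt] → [nktket]
5 Nasal Assimilation: no change — [nktket]

[nktket]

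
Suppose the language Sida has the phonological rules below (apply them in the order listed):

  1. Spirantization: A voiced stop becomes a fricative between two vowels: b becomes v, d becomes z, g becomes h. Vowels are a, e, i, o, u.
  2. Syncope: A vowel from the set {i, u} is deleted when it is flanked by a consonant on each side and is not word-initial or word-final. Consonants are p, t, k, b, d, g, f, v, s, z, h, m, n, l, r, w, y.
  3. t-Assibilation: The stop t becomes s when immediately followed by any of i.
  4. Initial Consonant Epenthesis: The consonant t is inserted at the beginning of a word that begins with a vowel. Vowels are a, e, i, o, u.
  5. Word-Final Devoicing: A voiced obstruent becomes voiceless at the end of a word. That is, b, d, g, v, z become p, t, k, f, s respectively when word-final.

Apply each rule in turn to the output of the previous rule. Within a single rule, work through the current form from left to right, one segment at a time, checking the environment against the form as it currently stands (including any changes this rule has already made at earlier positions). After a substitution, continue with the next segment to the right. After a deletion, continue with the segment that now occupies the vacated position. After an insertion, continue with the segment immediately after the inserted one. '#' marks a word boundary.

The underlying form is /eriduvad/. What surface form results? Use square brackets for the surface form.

1 Spirantization: [eriduvad] → [erizuvad]
2 Syncope: [erizuvad] → [erzvad]
3 t-Assibilation: no change — [erzvad]
4 Initial Consonant Epenthesis: [erzvad] → [terzvad]
5 Word-Final Devoicing: [terzvad] → [terzvat]

[terzvat]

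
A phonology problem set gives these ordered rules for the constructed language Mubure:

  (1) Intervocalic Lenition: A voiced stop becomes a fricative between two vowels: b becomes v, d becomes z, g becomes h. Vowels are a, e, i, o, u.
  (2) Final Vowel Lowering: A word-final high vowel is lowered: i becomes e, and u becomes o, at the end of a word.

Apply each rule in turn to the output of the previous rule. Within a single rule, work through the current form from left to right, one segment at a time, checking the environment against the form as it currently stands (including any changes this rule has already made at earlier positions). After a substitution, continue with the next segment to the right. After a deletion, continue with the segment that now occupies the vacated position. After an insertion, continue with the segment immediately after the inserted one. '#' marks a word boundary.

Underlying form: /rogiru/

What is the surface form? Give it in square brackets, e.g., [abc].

(1) Intervocalic Lenition: [rogiru] → [rohiru]
(2) Final Vowel Lowering: [rohiru] → [rohiro]

[rohiro]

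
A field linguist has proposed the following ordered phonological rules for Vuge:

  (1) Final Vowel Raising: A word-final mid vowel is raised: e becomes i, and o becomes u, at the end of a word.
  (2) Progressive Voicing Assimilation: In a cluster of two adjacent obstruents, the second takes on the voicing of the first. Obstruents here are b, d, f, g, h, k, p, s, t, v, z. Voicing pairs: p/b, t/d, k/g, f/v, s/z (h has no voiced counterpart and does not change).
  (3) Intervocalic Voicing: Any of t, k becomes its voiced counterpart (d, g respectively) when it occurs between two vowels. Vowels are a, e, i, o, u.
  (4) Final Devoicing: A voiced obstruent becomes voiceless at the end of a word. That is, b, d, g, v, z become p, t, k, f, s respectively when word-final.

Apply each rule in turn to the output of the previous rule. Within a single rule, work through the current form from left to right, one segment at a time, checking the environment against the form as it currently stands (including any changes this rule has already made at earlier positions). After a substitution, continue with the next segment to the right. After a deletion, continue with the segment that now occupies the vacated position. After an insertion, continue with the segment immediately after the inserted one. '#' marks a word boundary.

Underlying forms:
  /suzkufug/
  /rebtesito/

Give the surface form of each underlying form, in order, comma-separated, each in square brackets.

/suzkufug/:
  (1) Final Vowel Raising: no change — [suzkufug]
  (2) Progressive Voicing Assimilation: [suzkufug] → [suzgufug]
  (3) Intervocalic Voicing: no change — [suzgufug]
  (4) Final Devoicing: [suzgufug] → [suzgufuk]
/rebtesito/:
  (1) Final Vowel Raising: [rebtesito] → [rebtesitu]
  (2) Progressive Voicing Assimilation: [rebtesitu] → [rebdesitu]
  (3) Intervocalic Voicing: [rebdesitu] → [rebdesidu]
  (4) Final Devoicing: no change — [rebdesidu]

[suzgufuk], [rebdesidu]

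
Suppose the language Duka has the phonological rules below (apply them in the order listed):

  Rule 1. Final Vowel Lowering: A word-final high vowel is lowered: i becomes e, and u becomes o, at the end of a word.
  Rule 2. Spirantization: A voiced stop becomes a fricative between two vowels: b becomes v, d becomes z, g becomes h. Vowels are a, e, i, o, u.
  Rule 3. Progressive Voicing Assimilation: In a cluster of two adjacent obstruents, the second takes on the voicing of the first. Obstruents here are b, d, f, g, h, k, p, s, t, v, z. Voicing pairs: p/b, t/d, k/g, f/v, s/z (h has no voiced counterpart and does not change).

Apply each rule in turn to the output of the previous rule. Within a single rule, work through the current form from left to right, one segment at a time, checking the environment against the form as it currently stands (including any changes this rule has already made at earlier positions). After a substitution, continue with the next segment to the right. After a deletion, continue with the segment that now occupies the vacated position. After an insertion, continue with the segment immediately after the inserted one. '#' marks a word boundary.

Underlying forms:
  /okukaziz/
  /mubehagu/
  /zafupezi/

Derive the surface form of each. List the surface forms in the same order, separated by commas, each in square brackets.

/okukaziz/:
  Rule 1 Final Vowel Lowering: no change — [okukaziz]
  Rule 2 Spirantization: no change — [okukaziz]
  Rule 3 Progressive Voicing Assimilation: no change — [okukaziz]
/mubehagu/:
  Rule 1 Final Vowel Lowering: [mubehagu] → [mubehago]
  Rule 2 Spirantization: [mubehago] → [muvehaho]
  Rule 3 Progressive Voicing Assimilation: no change — [muvehaho]
/zafupezi/:
  Rule 1 Final Vowel Lowering: [zafupezi] → [zafupeze]
  Rule 2 Spirantization: no change — [zafupeze]
  Rule 3 Progressive Voicing Assimilation: no change — [zafupeze]

[okukaziz], [muvehaho], [zafupeze]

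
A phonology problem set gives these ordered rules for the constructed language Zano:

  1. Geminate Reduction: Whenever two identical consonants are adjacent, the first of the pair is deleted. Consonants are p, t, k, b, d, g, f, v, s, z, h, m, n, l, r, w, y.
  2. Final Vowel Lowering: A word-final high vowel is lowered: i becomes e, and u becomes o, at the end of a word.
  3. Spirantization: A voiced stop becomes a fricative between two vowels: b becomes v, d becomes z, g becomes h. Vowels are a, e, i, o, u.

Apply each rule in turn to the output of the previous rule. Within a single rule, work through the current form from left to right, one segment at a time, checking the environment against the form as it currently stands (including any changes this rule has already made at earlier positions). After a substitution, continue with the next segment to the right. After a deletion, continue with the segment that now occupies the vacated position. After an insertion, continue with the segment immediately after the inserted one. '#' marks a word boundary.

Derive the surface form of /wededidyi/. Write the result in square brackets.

[wezezidye]

1 Geminate Reduction: no change — [wededidyi]
2 Final Vowel Lowering: [wededidyi] → [wededidye]
3 Spirantization: [wededidye] → [wezezidye]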